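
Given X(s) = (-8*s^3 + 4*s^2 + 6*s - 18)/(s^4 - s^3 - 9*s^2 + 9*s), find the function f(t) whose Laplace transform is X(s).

Factor the denominator: s^4 - s^3 - 9*s^2 + 9*s = s*(s - 3)*(s - 1)*(s + 3).
Partial fraction decomposition gives [-2/s] + [-5/(s - 3)] + [2/(s - 1)] + [-3/(s + 3)].
Invert each term: -2/(s - 0) ↔ -2e^(0t); -5/(s - 3) ↔ -5e^(3t); 2/(s - 1) ↔ 2e^(t); -3/(s + 3) ↔ -3e^(-3t).

f(t) = -5*exp(3*t) + 2*exp(t) - 2 - 3*exp(-3*t)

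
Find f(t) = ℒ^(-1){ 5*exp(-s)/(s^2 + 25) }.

f(t) = Heaviside(t - 1)*(sin(5*t - 5))

The factor e^(-s) signals a time shift by c = 1 (second shifting theorem).
L{sin(5t)} = 5/(s^2 + 25), so L^-1{5/(s^2 + 25)} = sin(5*t).
Hence the inverse is u(t - 1) times that function evaluated at t - 1.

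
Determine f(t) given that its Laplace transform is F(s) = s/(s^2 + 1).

Since L{cos(t)} = s/(s^2 + 1), the inverse is cos(t).

f(t) = cos(t)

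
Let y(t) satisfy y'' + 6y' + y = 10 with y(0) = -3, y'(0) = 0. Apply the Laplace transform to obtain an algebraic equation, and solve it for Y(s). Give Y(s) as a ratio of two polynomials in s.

Y(s) = (-3*s^2 - 18*s + 10)/(s^3 + 6*s^2 + s)

Transform both sides with L{·}.
Using L{y''} = s^2 Y - s·y(0) - y'(0) and L{y'} = sY - y(0), with y(0) = -3, y'(0) = 0, the left side becomes (s^2 + 6*s + 1)Y - (-3*s - 18).
The right side is L{10} = 10/s.
So (s^2 + 6*s + 1)Y = 10/s + (-3*s - 18).
Isolate Y and clear denominators.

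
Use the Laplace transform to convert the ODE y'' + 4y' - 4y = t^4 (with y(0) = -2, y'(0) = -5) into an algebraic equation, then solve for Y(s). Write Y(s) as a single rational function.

Laplace-transform each side.
Using L{y''} = s^2 Y - s·y(0) - y'(0) and L{y'} = sY - y(0), with y(0) = -2, y'(0) = -5, the left side becomes (s^2 + 4*s - 4)Y - (-2*s - 13).
The right side is L{t^4} = 24/s^5.
So (s^2 + 4*s - 4)Y = 24/s^5 + (-2*s - 13).
Divide through and combine into a single rational function.

Y(s) = (-2*s^6 - 13*s^5 + 24)/(s^7 + 4*s^6 - 4*s^5)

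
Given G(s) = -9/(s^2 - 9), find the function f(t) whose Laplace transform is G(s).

f(t) = -3*sinh(3*t)

Since L{sinh(3t)} = 3/(s^2 - 9), the inverse is sinh(3*t), scaled by -3.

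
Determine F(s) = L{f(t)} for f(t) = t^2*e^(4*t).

F(s) = 2/(s - 4)^3

L{e^(4t)} = 1/(s - 4).
Then apply L{t^2·g(t)} = (-1)^2 d^2/ds^2[G(s)] with G(s) = 1/(s - 4):
differentiating 2 times and applying the sign gives 2/(s - 4)^3.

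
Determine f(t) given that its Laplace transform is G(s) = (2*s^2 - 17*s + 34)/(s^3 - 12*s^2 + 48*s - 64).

Factor the denominator: s^3 - 12*s^2 + 48*s - 64 = (s - 4)^3.
Partial fraction decomposition gives [2/(s - 4)] + [-1/(s - 4)^2] + [-2/(s - 4)^3].
Invert each term: 2/(s - 4) ↔ 2e^(4t); -1/(s - 4)^2 ↔ -t·e^(4t); -2/(s - 4)^3 ↔ (-1)t^2·e^(4t).

f(t) = -t^2*exp(4*t) - t*exp(4*t) + 2*exp(4*t)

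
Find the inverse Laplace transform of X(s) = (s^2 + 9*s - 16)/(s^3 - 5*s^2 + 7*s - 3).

3*t*exp(t) + 5*exp(3*t) - 4*exp(t)

Factor the denominator: s^3 - 5*s^2 + 7*s - 3 = (s - 3)*(s - 1)^2.
Partial fraction decomposition gives [-4/(s - 1)] + [3/(s - 1)^2] + [5/(s - 3)].
Invert each term: -4/(s - 1) ↔ -4e^(t); 3/(s - 1)^2 ↔ 3t·e^(t); 5/(s - 3) ↔ 5e^(3t).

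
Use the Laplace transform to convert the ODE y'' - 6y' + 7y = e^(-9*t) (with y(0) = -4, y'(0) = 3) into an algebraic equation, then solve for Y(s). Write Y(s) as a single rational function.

Laplace-transform each side.
The derivative rules (L{y''} = s^2 Y - s·y(0) - y'(0) and L{y'} = sY - y(0), with y(0) = -4, y'(0) = 3) turn the left side into (s^2 - 6*s + 7)Y - (-4*s + 27).
The right side is L{e^(-9*t)} = 1/(s + 9).
So (s^2 - 6*s + 7)Y = 1/(s + 9) + (-4*s + 27).
Isolate Y and clear denominators.

Y(s) = (-4*s^2 - 9*s + 244)/(s^3 + 3*s^2 - 47*s + 63)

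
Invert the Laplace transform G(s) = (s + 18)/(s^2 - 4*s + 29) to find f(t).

f(t) = 4*exp(2*t)*sin(5*t) + exp(2*t)*cos(5*t)

Complete the square in the denominator: s^2 - 4*s + 29 = (s - 2)^2 + 5^2.
Split the numerator to match: s + 18 = 1·(s - 2) + 4·5.
Invert each term: 1·(s - 2)/((s - 2)^2 + 25) ↔ e^(2t)cos(5t); 4·5/((s - 2)^2 + 25) ↔ 4e^(2t)sin(5t).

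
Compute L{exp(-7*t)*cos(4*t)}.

(s + 7)/((s + 7)^2 + 16)

L{cos(4t)} = s/(s^2 + 16).
By the first shifting theorem, multiplying by e^(-7t) replaces s with s + 7.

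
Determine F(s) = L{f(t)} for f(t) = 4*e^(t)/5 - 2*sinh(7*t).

The transform is linear, so treat each term independently.
(-2)·[L{sinh(7t)} = 7/(s^2 - 49)]; (4/5)·[L{e^(t)} = 1/(s - 1)].

F(s) = -14/(s^2 - 49) + 4/(5*(s - 1))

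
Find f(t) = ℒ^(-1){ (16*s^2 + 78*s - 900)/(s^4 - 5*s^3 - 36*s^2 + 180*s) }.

f(t) = 2*exp(6*t) + 2*exp(5*t) - 5 + exp(-6*t)

Factor the denominator: s^4 - 5*s^3 - 36*s^2 + 180*s = s*(s - 6)*(s - 5)*(s + 6).
Partial fraction decomposition gives [1/(s + 6)] + [2/(s - 5)] + [2/(s - 6)] + [-5/s].
Invert each term: 1/(s + 6) ↔ e^(-6t); 2/(s - 5) ↔ 2e^(5t); 2/(s - 6) ↔ 2e^(6t); -5/(s - 0) ↔ -5e^(0t).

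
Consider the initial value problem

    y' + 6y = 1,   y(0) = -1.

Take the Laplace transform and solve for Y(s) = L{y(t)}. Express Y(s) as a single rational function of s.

Apply the Laplace transform to the equation.
With L{y'} = sY - y(0) = sY - (-1): the LHS transforms to (s + 6)Y - (-1).
The right side is L{1} = 1/s.
So (s + 6)Y = 1/s + (-1).
Isolate Y and clear denominators.

Y(s) = (-s + 1)/(s^2 + 6*s)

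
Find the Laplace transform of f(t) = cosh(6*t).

L{cosh(6t)} = s/(s^2 - 36).

s/(s^2 - 36)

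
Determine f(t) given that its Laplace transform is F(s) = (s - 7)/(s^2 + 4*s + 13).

Complete the square in the denominator: s^2 + 4*s + 13 = (s + 2)^2 + 3^2.
Split the numerator to match: s - 7 = 1·(s + 2) - 3·3.
Invert each term: 1·(s + 2)/((s + 2)^2 + 9) ↔ e^(-2t)cos(3t); -3·3/((s + 2)^2 + 9) ↔ -3e^(-2t)sin(3t).

f(t) = -3*exp(-2*t)*sin(3*t) + exp(-2*t)*cos(3*t)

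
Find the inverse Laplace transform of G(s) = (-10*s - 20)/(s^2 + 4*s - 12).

Factor the denominator: s^2 + 4*s - 12 = (s - 2)*(s + 6).
Partial fraction decomposition gives [-5/(s + 6)] + [-5/(s - 2)].
Invert each term: -5/(s + 6) ↔ -5e^(-6t); -5/(s - 2) ↔ -5e^(2t).

-5*exp(2*t) - 5*exp(-6*t)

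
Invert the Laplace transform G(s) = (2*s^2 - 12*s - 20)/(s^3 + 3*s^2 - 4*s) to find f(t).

f(t) = -6*exp(t) + 5 + 3*exp(-4*t)

Factor the denominator: s^3 + 3*s^2 - 4*s = s*(s - 1)*(s + 4).
Partial fraction decomposition gives [3/(s + 4)] + [-6/(s - 1)] + [5/s].
Invert each term: 3/(s + 4) ↔ 3e^(-4t); -6/(s - 1) ↔ -6e^(t); 5/(s - 0) ↔ 5e^(0t).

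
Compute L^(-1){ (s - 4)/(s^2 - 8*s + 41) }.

Rewrite the denominator: s^2 - 8*s + 41 = (s - 4)^2 + 25.
The form in (s - 4) signals a first-shifting-theorem factor e^(4t).
Since L{cos(5t)} = s/(s^2 + 25), the inverse is exp(4*t)*cos(5*t).

exp(4*t)*cos(5*t)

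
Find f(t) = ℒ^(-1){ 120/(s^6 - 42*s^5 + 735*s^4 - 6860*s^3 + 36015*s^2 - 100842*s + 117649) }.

f(t) = t^5*exp(7*t)

Rewrite the denominator: s^6 - 42*s^5 + 735*s^4 - 6860*s^3 + 36015*s^2 - 100842*s + 117649 = (s - 7)^6.
The form in (s - 7) signals a first-shifting-theorem factor e^(7t).
Since L{t^5} = 5!/s^6 = 120/s^6, the inverse is t^5*exp(7*t).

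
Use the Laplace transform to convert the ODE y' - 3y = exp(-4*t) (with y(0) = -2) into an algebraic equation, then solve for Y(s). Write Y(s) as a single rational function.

Y(s) = (-2*s - 7)/(s^2 + s - 12)

Take the Laplace transform of both sides.
Using L{y'} = sY - y(0) = sY - (-2), the left side becomes (s - 3)Y - (-2).
The right side is L{exp(-4*t)} = 1/(s + 4).
So (s - 3)Y = 1/(s + 4) + (-2).
Isolate Y and clear denominators.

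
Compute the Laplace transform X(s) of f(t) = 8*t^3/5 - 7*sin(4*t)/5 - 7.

The transform is linear, so treat each term independently.
L{-7} = -7/s; (8/5)·[L{t^3} = 3!/s^4 = 6/s^4]; (-7/5)·[L{sin(4t)} = 4/(s^2 + 16)].

X(s) = -28/(5*(s^2 + 16)) - 7/s + 48/(5*s^4)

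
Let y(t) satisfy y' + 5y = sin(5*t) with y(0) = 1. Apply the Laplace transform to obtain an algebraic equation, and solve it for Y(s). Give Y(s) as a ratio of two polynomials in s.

Y(s) = (s^2 + 30)/(s^3 + 5*s^2 + 25*s + 125)

Transform both sides with L{·}.
Using L{y'} = sY - y(0) = sY - 1, the left side becomes (s + 5)Y - (1).
The right side is L{sin(5*t)} = 5/(s^2 + 25).
So (s + 5)Y = 5/(s^2 + 25) + (1).
Divide through and combine into a single rational function.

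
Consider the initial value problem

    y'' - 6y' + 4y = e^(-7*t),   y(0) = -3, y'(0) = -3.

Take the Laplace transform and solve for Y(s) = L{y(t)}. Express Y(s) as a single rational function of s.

Transform both sides with L{·}.
The derivative rules (L{y''} = s^2 Y - s·y(0) - y'(0) and L{y'} = sY - y(0), with y(0) = -3, y'(0) = -3) turn the left side into (s^2 - 6*s + 4)Y - (-3*s + 15).
The right side is L{e^(-7*t)} = 1/(s + 7).
So (s^2 - 6*s + 4)Y = 1/(s + 7) + (-3*s + 15).
Isolate Y and clear denominators.

Y(s) = (-3*s^2 - 6*s + 106)/(s^3 + s^2 - 38*s + 28)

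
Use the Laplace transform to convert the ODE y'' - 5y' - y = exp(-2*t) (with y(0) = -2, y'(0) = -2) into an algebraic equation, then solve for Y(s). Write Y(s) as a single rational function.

Y(s) = (-2*s^2 + 4*s + 17)/(s^3 - 3*s^2 - 11*s - 2)

Take the Laplace transform of both sides.
Using L{y''} = s^2 Y - s·y(0) - y'(0) and L{y'} = sY - y(0), with y(0) = -2, y'(0) = -2, the left side becomes (s^2 - 5*s - 1)Y - (-2*s + 8).
The right side is L{exp(-2*t)} = 1/(s + 2).
So (s^2 - 5*s - 1)Y = 1/(s + 2) + (-2*s + 8).
Isolate Y and clear denominators.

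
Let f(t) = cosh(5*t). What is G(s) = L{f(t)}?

L{cosh(5t)} = s/(s^2 - 25).

G(s) = s/(s^2 - 25)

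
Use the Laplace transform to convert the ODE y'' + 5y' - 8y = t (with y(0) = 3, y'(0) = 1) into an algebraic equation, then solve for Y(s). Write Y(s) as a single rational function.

Take the Laplace transform of both sides.
Using L{y''} = s^2 Y - s·y(0) - y'(0) and L{y'} = sY - y(0), with y(0) = 3, y'(0) = 1, the left side becomes (s^2 + 5*s - 8)Y - (3*s + 16).
The right side is L{t} = s^(-2).
So (s^2 + 5*s - 8)Y = s^(-2) + (3*s + 16).
Divide through and combine into a single rational function.

Y(s) = (3*s^3 + 16*s^2 + 1)/(s^4 + 5*s^3 - 8*s^2)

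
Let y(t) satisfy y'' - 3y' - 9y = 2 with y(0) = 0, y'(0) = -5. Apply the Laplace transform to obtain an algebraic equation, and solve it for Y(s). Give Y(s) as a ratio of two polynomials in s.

Laplace-transform each side.
The derivative rules (L{y''} = s^2 Y - s·y(0) - y'(0) and L{y'} = sY - y(0), with y(0) = 0, y'(0) = -5) turn the left side into (s^2 - 3*s - 9)Y - (-5).
The right side is L{2} = 2/s.
So (s^2 - 3*s - 9)Y = 2/s + (-5).
Divide through and combine into a single rational function.

Y(s) = (-5*s + 2)/(s^3 - 3*s^2 - 9*s)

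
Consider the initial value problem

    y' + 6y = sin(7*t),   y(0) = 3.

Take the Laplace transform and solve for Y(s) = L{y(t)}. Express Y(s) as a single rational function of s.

Apply the Laplace transform to the equation.
With L{y'} = sY - y(0) = sY - 3: the LHS transforms to (s + 6)Y - (3).
The right side is L{sin(7*t)} = 7/(s^2 + 49).
So (s + 6)Y = 7/(s^2 + 49) + (3).
Divide through and combine into a single rational function.

Y(s) = (3*s^2 + 154)/(s^3 + 6*s^2 + 49*s + 294)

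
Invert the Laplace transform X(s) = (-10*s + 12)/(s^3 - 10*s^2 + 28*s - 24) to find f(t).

Factor the denominator: s^3 - 10*s^2 + 28*s - 24 = (s - 6)*(s - 2)^2.
Partial fraction decomposition gives [3/(s - 2)] + [2/(s - 2)^2] + [-3/(s - 6)].
Invert each term: 3/(s - 2) ↔ 3e^(2t); 2/(s - 2)^2 ↔ 2t·e^(2t); -3/(s - 6) ↔ -3e^(6t).

f(t) = 2*t*exp(2*t) - 3*exp(6*t) + 3*exp(2*t)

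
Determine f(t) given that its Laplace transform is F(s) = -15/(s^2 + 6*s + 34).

f(t) = -3*exp(-3*t)*sin(5*t)

Rewrite the denominator: s^2 + 6*s + 34 = (s + 3)^2 + 25.
The form in (s + 3) signals a first-shifting-theorem factor e^(-3t).
Since L{sin(5t)} = 5/(s^2 + 25), the inverse is exp(-3*t)*sin(5*t), scaled by -3.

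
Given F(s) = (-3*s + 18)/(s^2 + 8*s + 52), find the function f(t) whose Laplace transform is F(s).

f(t) = 5*exp(-4*t)*sin(6*t) - 3*exp(-4*t)*cos(6*t)

Complete the square in the denominator: s^2 + 8*s + 52 = (s + 4)^2 + 6^2.
Split the numerator to match: -3*s + 18 = -3·(s + 4) + 5·6.
Invert each term: -3·(s + 4)/((s + 4)^2 + 36) ↔ -3e^(-4t)cos(6t); 5·6/((s + 4)^2 + 36) ↔ 5e^(-4t)sin(6t).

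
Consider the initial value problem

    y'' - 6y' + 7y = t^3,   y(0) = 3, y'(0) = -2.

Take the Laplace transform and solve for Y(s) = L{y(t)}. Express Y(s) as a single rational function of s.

Y(s) = (3*s^5 - 20*s^4 + 6)/(s^6 - 6*s^5 + 7*s^4)

Apply the Laplace transform to the equation.
With L{y''} = s^2 Y - s·y(0) - y'(0) and L{y'} = sY - y(0), with y(0) = 3, y'(0) = -2: the LHS transforms to (s^2 - 6*s + 7)Y - (3*s - 20).
The right side is L{t^3} = 6/s^4.
So (s^2 - 6*s + 7)Y = 6/s^4 + (3*s - 20).
Solve for Y(s) and write it as one ratio of polynomials.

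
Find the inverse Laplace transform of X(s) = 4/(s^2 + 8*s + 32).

Rewrite the denominator: s^2 + 8*s + 32 = (s + 4)^2 + 16.
The form in (s + 4) signals a first-shifting-theorem factor e^(-4t).
Since L{sin(4t)} = 4/(s^2 + 16), the inverse is e^(-4*t)*sin(4*t).

exp(-4*t)*sin(4*t)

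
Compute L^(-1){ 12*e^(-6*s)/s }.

The factor e^(-6s) signals a time shift by c = 6 (second shifting theorem).
L{12} = 12/s, so L^-1{12/s} = 12.
Hence the inverse is u(t - 6) times that function evaluated at t - 6.

Heaviside(t - 6)*(12)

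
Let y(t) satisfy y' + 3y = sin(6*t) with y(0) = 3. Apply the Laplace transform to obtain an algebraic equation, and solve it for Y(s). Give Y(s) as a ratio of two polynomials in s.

Y(s) = (3*s^2 + 114)/(s^3 + 3*s^2 + 36*s + 108)

Laplace-transform each side.
Using L{y'} = sY - y(0) = sY - 3, the left side becomes (s + 3)Y - (3).
The right side is L{sin(6*t)} = 6/(s^2 + 36).
So (s + 3)Y = 6/(s^2 + 36) + (3).
Divide through and combine into a single rational function.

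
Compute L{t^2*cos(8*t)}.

L{cos(8t)} = s/(s^2 + 64).
Then apply L{t^2·g(t)} = (-1)^2 d^2/ds^2[G(s)] with G(s) = s/(s^2 + 64):
differentiating 2 times and applying the sign gives 2*s*(s^2 - 192)/(s^2 + 64)^3.

2*s*(s^2 - 192)/(s^2 + 64)^3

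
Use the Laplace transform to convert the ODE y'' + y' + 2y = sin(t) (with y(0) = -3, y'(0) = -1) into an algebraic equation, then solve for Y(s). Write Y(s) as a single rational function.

Apply the Laplace transform to the equation.
With L{y''} = s^2 Y - s·y(0) - y'(0) and L{y'} = sY - y(0), with y(0) = -3, y'(0) = -1: the LHS transforms to (s^2 + s + 2)Y - (-3*s - 4).
The right side is L{sin(t)} = 1/(s^2 + 1).
So (s^2 + s + 2)Y = 1/(s^2 + 1) + (-3*s - 4).
Solve for Y(s) and write it as one ratio of polynomials.

Y(s) = (-3*s^3 - 4*s^2 - 3*s - 3)/(s^4 + s^3 + 3*s^2 + s + 2)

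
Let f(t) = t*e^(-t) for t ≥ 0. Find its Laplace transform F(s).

F(s) = (s + 1)^(-2)

L{e^(-t)} = 1/(s + 1).
Then apply L{t·g(t)} = -d/ds[G(s)] with G(s) = 1/(s + 1):
differentiating 1 time and applying the sign gives (s + 1)^(-2).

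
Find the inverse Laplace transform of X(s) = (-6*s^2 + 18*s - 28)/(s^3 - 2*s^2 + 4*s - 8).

Factor the denominator: s^3 - 2*s^2 + 4*s - 8 = (s - 2)*(s^2 + 4).
Partial fraction decomposition gives [-2/(s - 2)] + [-4*s/(s^2 + 4)] + [10/(s^2 + 4)].
Invert each term: -2/(s - 2) ↔ -2e^(2t); -4·s/(s^2 + 4) ↔ -4cos(2t); 5·2/(s^2 + 4) ↔ 5sin(2t).

-2*exp(2*t) + 5*sin(2*t) - 4*cos(2*t)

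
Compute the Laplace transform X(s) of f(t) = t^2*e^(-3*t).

X(s) = 2/(s + 3)^3

L{e^(-3t)} = 1/(s + 3).
Then apply L{t^2·g(t)} = (-1)^2 d^2/ds^2[G(s)] with G(s) = 1/(s + 3):
differentiating 2 times and applying the sign gives 2/(s + 3)^3.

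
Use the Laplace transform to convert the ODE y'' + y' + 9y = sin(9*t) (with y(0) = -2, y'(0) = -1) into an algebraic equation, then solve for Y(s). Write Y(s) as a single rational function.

Apply the Laplace transform to the equation.
The derivative rules (L{y''} = s^2 Y - s·y(0) - y'(0) and L{y'} = sY - y(0), with y(0) = -2, y'(0) = -1) turn the left side into (s^2 + s + 9)Y - (-2*s - 3).
The right side is L{sin(9*t)} = 9/(s^2 + 81).
So (s^2 + s + 9)Y = 9/(s^2 + 81) + (-2*s - 3).
Isolate Y and clear denominators.

Y(s) = (-2*s^3 - 3*s^2 - 162*s - 234)/(s^4 + s^3 + 90*s^2 + 81*s + 729)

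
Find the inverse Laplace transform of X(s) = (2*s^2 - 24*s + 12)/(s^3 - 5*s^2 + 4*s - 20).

-2*exp(5*t) - 2*sin(2*t) + 4*cos(2*t)

Factor the denominator: s^3 - 5*s^2 + 4*s - 20 = (s - 5)*(s^2 + 4).
Partial fraction decomposition gives [-2/(s - 5)] + [4*s/(s^2 + 4)] + [-4/(s^2 + 4)].
Invert each term: -2/(s - 5) ↔ -2e^(5t); 4·s/(s^2 + 4) ↔ 4cos(2t); -2·2/(s^2 + 4) ↔ -2sin(2t).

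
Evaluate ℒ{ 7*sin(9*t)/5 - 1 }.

By linearity of the Laplace transform, transform each term separately.
L{-1} = -1/s; (7/5)·[L{sin(9t)} = 9/(s^2 + 81)].

63/(5*(s^2 + 81)) - 1/s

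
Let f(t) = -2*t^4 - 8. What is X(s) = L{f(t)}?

X(s) = -8/s - 48/s^5

By linearity of the Laplace transform, transform each term separately.
L{-8} = -8/s; (-2)·[L{t^4} = 4!/s^5 = 24/s^5].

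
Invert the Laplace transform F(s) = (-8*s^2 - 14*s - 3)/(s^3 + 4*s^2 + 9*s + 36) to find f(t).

Factor the denominator: s^3 + 4*s^2 + 9*s + 36 = (s + 4)*(s^2 + 9).
Partial fraction decomposition gives [-3/(s + 4)] + [-5*s/(s^2 + 9)] + [6/(s^2 + 9)].
Invert each term: -3/(s + 4) ↔ -3e^(-4t); -5·s/(s^2 + 9) ↔ -5cos(3t); 2·3/(s^2 + 9) ↔ 2sin(3t).

f(t) = 2*sin(3*t) - 5*cos(3*t) - 3*exp(-4*t)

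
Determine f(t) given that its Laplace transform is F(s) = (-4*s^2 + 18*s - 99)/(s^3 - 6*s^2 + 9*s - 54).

f(t) = -3*exp(6*t) + 4*sin(3*t) - cos(3*t)

Factor the denominator: s^3 - 6*s^2 + 9*s - 54 = (s - 6)*(s^2 + 9).
Partial fraction decomposition gives [-3/(s - 6)] + [-s/(s^2 + 9)] + [12/(s^2 + 9)].
Invert each term: -3/(s - 6) ↔ -3e^(6t); -1·s/(s^2 + 9) ↔ -cos(3t); 4·3/(s^2 + 9) ↔ 4sin(3t).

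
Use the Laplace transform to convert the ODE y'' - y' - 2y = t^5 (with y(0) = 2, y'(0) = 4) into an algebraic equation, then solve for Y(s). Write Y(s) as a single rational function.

Y(s) = (2*s^7 + 2*s^6 + 120)/(s^8 - s^7 - 2*s^6)

Apply the Laplace transform to the equation.
Using L{y''} = s^2 Y - s·y(0) - y'(0) and L{y'} = sY - y(0), with y(0) = 2, y'(0) = 4, the left side becomes (s^2 - s - 2)Y - (2*s + 2).
The right side is L{t^5} = 120/s^6.
So (s^2 - s - 2)Y = 120/s^6 + (2*s + 2).
Divide through and combine into a single rational function.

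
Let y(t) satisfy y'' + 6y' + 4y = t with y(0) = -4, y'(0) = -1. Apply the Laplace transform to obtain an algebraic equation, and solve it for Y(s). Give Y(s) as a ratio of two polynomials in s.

Laplace-transform each side.
Using L{y''} = s^2 Y - s·y(0) - y'(0) and L{y'} = sY - y(0), with y(0) = -4, y'(0) = -1, the left side becomes (s^2 + 6*s + 4)Y - (-4*s - 25).
The right side is L{t} = s^(-2).
So (s^2 + 6*s + 4)Y = s^(-2) + (-4*s - 25).
Solve for Y(s) and write it as one ratio of polynomials.

Y(s) = (-4*s^3 - 25*s^2 + 1)/(s^4 + 6*s^3 + 4*s^2)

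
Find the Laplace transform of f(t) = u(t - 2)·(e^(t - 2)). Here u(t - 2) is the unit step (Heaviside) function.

exp(-2*s)/(s - 1)

By the second shifting theorem, L{u(t - c)·g(t - c)} = e^(-cs)·G(s) with c = 2 and G(s) = L{g(t)}.
L{e^(t)} = 1/(s - 1).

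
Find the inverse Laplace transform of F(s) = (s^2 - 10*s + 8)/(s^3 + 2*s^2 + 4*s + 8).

Factor the denominator: s^3 + 2*s^2 + 4*s + 8 = (s + 2)*(s^2 + 4).
Partial fraction decomposition gives [4/(s + 2)] + [-3*s/(s^2 + 4)] + [-4/(s^2 + 4)].
Invert each term: 4/(s + 2) ↔ 4e^(-2t); -3·s/(s^2 + 4) ↔ -3cos(2t); -2·2/(s^2 + 4) ↔ -2sin(2t).

-2*sin(2*t) - 3*cos(2*t) + 4*exp(-2*t)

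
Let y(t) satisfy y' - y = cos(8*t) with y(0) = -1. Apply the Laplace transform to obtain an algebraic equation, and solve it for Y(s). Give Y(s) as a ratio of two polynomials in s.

Laplace-transform each side.
The derivative rules (L{y'} = sY - y(0) = sY - (-1)) turn the left side into (s - 1)Y - (-1).
The right side is L{cos(8*t)} = s/(s^2 + 64).
So (s - 1)Y = s/(s^2 + 64) + (-1).
Divide through and combine into a single rational function.

Y(s) = (-s^2 + s - 64)/(s^3 - s^2 + 64*s - 64)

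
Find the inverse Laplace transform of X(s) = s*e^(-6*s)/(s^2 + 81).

The factor e^(-6s) signals a time shift by c = 6 (second shifting theorem).
L{cos(9t)} = s/(s^2 + 81), so L^-1{s/(s^2 + 81)} = cos(9*t).
Hence the inverse is u(t - 6) times that function evaluated at t - 6.

Heaviside(t - 6)*(cos(9*t - 54))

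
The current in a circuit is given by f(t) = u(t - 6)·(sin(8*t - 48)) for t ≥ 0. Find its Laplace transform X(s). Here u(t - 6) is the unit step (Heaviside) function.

X(s) = 8*exp(-6*s)/(s^2 + 64)

By the second shifting theorem, L{u(t - c)·g(t - c)} = e^(-cs)·G(s) with c = 6 and G(s) = L{g(t)}.
L{sin(8t)} = 8/(s^2 + 64).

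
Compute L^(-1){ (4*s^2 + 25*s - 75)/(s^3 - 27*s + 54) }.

4*t*exp(3*t) + 5*exp(3*t) - exp(-6*t)

Factor the denominator: s^3 - 27*s + 54 = (s - 3)^2*(s + 6).
Partial fraction decomposition gives [5/(s - 3)] + [4/(s - 3)^2] + [-1/(s + 6)].
Invert each term: 5/(s - 3) ↔ 5e^(3t); 4/(s - 3)^2 ↔ 4t·e^(3t); -1/(s + 6) ↔ -e^(-6t).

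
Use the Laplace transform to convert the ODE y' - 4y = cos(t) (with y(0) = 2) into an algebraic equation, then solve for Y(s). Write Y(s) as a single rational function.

Y(s) = (2*s^2 + s + 2)/(s^3 - 4*s^2 + s - 4)

Transform both sides with L{·}.
With L{y'} = sY - y(0) = sY - 2: the LHS transforms to (s - 4)Y - (2).
The right side is L{cos(t)} = s/(s^2 + 1).
So (s - 4)Y = s/(s^2 + 1) + (2).
Solve for Y(s) and write it as one ratio of polynomials.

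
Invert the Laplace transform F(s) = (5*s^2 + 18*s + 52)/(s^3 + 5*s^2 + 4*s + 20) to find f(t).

f(t) = 4*sin(2*t) + 2*cos(2*t) + 3*exp(-5*t)

Factor the denominator: s^3 + 5*s^2 + 4*s + 20 = (s + 5)*(s^2 + 4).
Partial fraction decomposition gives [3/(s + 5)] + [2*s/(s^2 + 4)] + [8/(s^2 + 4)].
Invert each term: 3/(s + 5) ↔ 3e^(-5t); 2·s/(s^2 + 4) ↔ 2cos(2t); 4·2/(s^2 + 4) ↔ 4sin(2t).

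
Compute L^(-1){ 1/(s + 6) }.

exp(-6*t)

Since L{e^(-6t)} = 1/(s + 6), the inverse is e^(-6*t).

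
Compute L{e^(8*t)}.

1/(s - 8)

L{e^(8t)} = 1/(s - 8).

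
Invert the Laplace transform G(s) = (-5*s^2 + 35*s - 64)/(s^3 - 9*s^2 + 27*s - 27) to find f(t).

Factor the denominator: s^3 - 9*s^2 + 27*s - 27 = (s - 3)^3.
Partial fraction decomposition gives [-5/(s - 3)] + [5/(s - 3)^2] + [-4/(s - 3)^3].
Invert each term: -5/(s - 3) ↔ -5e^(3t); 5/(s - 3)^2 ↔ 5t·e^(3t); -4/(s - 3)^3 ↔ (-2)t^2·e^(3t).

f(t) = -2*t^2*exp(3*t) + 5*t*exp(3*t) - 5*exp(3*t)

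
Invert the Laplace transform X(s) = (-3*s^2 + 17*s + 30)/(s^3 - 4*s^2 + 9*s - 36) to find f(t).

Factor the denominator: s^3 - 4*s^2 + 9*s - 36 = (s - 4)*(s^2 + 9).
Partial fraction decomposition gives [2/(s - 4)] + [-5*s/(s^2 + 9)] + [-3/(s^2 + 9)].
Invert each term: 2/(s - 4) ↔ 2e^(4t); -5·s/(s^2 + 9) ↔ -5cos(3t); -1·3/(s^2 + 9) ↔ -sin(3t).

f(t) = 2*exp(4*t) - sin(3*t) - 5*cos(3*t)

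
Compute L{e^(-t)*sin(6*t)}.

L{sin(6t)} = 6/(s^2 + 36).
By the first shifting theorem, multiplying by e^(-t) replaces s with s + 1.

6/((s + 1)^2 + 36)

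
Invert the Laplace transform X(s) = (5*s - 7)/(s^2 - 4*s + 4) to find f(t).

Factor the denominator: s^2 - 4*s + 4 = (s - 2)^2.
Partial fraction decomposition gives [5/(s - 2)] + [3/(s - 2)^2].
Invert each term: 5/(s - 2) ↔ 5e^(2t); 3/(s - 2)^2 ↔ 3t·e^(2t).

f(t) = 3*t*exp(2*t) + 5*exp(2*t)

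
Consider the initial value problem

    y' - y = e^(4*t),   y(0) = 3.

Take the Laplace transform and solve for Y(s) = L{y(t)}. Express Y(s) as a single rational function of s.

Y(s) = (3*s - 11)/(s^2 - 5*s + 4)

Laplace-transform each side.
With L{y'} = sY - y(0) = sY - 3: the LHS transforms to (s - 1)Y - (3).
The right side is L{e^(4*t)} = 1/(s - 4).
So (s - 1)Y = 1/(s - 4) + (3).
Divide through and combine into a single rational function.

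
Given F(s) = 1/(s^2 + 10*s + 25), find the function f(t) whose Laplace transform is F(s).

f(t) = t*exp(-5*t)

Rewrite the denominator: s^2 + 10*s + 25 = (s + 5)^2.
The form in (s + 5) signals a first-shifting-theorem factor e^(-5t).
Since L{t} = 1!/s^2 = 1/s^2, the inverse is t*e^(-5*t).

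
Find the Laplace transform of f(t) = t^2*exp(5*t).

2/(s - 5)^3

L{e^(5t)} = 1/(s - 5).
Then apply L{t^2·g(t)} = (-1)^2 d^2/ds^2[G(s)] with G(s) = 1/(s - 5):
differentiating 2 times and applying the sign gives 2/(s - 5)^3.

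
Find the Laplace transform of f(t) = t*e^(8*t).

(s - 8)^(-2)

L{e^(8t)} = 1/(s - 8).
Then apply L{t·g(t)} = -d/ds[G(s)] with G(s) = 1/(s - 8):
differentiating 1 time and applying the sign gives (s - 8)^(-2).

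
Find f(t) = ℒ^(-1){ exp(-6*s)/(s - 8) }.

The factor e^(-6s) signals a time shift by c = 6 (second shifting theorem).
L{e^(8t)} = 1/(s - 8), so L^-1{1/(s - 8)} = exp(8*t).
Hence the inverse is u(t - 6) times that function evaluated at t - 6.

f(t) = Heaviside(t - 6)*(exp(8*t - 48))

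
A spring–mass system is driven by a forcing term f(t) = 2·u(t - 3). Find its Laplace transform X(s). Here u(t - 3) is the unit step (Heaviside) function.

X(s) = 2*exp(-3*s)/s

By the second shifting theorem, L{u(t - c)·g(t - c)} = e^(-cs)·G(s) with c = 3 and G(s) = L{g(t)}.
L{2} = 2/s.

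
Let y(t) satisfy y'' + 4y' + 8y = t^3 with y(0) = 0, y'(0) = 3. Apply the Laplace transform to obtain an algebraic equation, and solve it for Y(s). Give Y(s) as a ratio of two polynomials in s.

Take the Laplace transform of both sides.
Using L{y''} = s^2 Y - s·y(0) - y'(0) and L{y'} = sY - y(0), with y(0) = 0, y'(0) = 3, the left side becomes (s^2 + 4*s + 8)Y - (3).
The right side is L{t^3} = 6/s^4.
So (s^2 + 4*s + 8)Y = 6/s^4 + (3).
Isolate Y and clear denominators.

Y(s) = (3*s^4 + 6)/(s^6 + 4*s^5 + 8*s^4)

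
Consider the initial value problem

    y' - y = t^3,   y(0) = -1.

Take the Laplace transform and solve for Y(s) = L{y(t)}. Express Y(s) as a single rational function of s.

Take the Laplace transform of both sides.
Using L{y'} = sY - y(0) = sY - (-1), the left side becomes (s - 1)Y - (-1).
The right side is L{t^3} = 6/s^4.
So (s - 1)Y = 6/s^4 + (-1).
Isolate Y and clear denominators.

Y(s) = (-s^4 + 6)/(s^5 - s^4)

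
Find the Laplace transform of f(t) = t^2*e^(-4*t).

2/(s + 4)^3

L{e^(-4t)} = 1/(s + 4).
Then apply L{t^2·g(t)} = (-1)^2 d^2/ds^2[G(s)] with G(s) = 1/(s + 4):
differentiating 2 times and applying the sign gives 2/(s + 4)^3.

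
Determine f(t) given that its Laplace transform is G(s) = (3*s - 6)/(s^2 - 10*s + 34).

Complete the square in the denominator: s^2 - 10*s + 34 = (s - 5)^2 + 3^2.
Split the numerator to match: 3*s - 6 = 3·(s - 5) + 3·3.
Invert each term: 3·(s - 5)/((s - 5)^2 + 9) ↔ 3e^(5t)cos(3t); 3·3/((s - 5)^2 + 9) ↔ 3e^(5t)sin(3t).

f(t) = 3*exp(5*t)*sin(3*t) + 3*exp(5*t)*cos(3*t)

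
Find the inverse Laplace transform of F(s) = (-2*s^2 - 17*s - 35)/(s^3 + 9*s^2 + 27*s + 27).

Factor the denominator: s^3 + 9*s^2 + 27*s + 27 = (s + 3)^3.
Partial fraction decomposition gives [-2/(s + 3)] + [-5/(s + 3)^2] + [-2/(s + 3)^3].
Invert each term: -2/(s + 3) ↔ -2e^(-3t); -5/(s + 3)^2 ↔ -5t·e^(-3t); -2/(s + 3)^3 ↔ (-1)t^2·e^(-3t).

-t^2*exp(-3*t) - 5*t*exp(-3*t) - 2*exp(-3*t)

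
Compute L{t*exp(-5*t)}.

L{e^(-5t)} = 1/(s + 5).
Then apply L{t·g(t)} = -d/ds[H(s)] with H(s) = 1/(s + 5):
differentiating 1 time and applying the sign gives (s + 5)^(-2).

(s + 5)^(-2)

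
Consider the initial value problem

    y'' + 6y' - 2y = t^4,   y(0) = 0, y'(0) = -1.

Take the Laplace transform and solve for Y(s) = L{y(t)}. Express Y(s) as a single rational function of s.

Y(s) = (-s^5 + 24)/(s^7 + 6*s^6 - 2*s^5)

Apply the Laplace transform to the equation.
With L{y''} = s^2 Y - s·y(0) - y'(0) and L{y'} = sY - y(0), with y(0) = 0, y'(0) = -1: the LHS transforms to (s^2 + 6*s - 2)Y - (-1).
The right side is L{t^4} = 24/s^5.
So (s^2 + 6*s - 2)Y = 24/s^5 + (-1).
Isolate Y and clear denominators.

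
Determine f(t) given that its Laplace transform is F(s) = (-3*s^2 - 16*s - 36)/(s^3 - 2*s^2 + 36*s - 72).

f(t) = -2*exp(2*t) - 3*sin(6*t) - cos(6*t)

Factor the denominator: s^3 - 2*s^2 + 36*s - 72 = (s - 2)*(s^2 + 36).
Partial fraction decomposition gives [-2/(s - 2)] + [-s/(s^2 + 36)] + [-18/(s^2 + 36)].
Invert each term: -2/(s - 2) ↔ -2e^(2t); -1·s/(s^2 + 36) ↔ -cos(6t); -3·6/(s^2 + 36) ↔ -3sin(6t).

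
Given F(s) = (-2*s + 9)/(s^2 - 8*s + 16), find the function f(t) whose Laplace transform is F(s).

Factor the denominator: s^2 - 8*s + 16 = (s - 4)^2.
Partial fraction decomposition gives [-2/(s - 4)] + [(s - 4)^(-2)].
Invert each term: -2/(s - 4) ↔ -2e^(4t); 1/(s - 4)^2 ↔ t·e^(4t).

f(t) = t*exp(4*t) - 2*exp(4*t)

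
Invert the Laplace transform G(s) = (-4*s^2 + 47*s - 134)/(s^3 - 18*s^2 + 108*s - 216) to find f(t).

Factor the denominator: s^3 - 18*s^2 + 108*s - 216 = (s - 6)^3.
Partial fraction decomposition gives [-4/(s - 6)] + [-1/(s - 6)^2] + [4/(s - 6)^3].
Invert each term: -4/(s - 6) ↔ -4e^(6t); -1/(s - 6)^2 ↔ -t·e^(6t); 4/(s - 6)^3 ↔ (2)t^2·e^(6t).

f(t) = 2*t^2*exp(6*t) - t*exp(6*t) - 4*exp(6*t)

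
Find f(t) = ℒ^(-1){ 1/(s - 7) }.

Since L{e^(7t)} = 1/(s - 7), the inverse is e^(7*t).

f(t) = exp(7*t)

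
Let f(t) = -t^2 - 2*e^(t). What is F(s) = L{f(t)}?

Apply the Laplace transform termwise.
(-1)·[L{t^2} = 2!/s^3 = 2/s^3]; (-2)·[L{e^(t)} = 1/(s - 1)].

F(s) = -2/(s - 1) - 2/s^3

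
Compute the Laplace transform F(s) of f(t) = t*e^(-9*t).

F(s) = (s + 9)^(-2)

L{e^(-9t)} = 1/(s + 9).
Then apply L{t·g(t)} = -d/ds[G(s)] with G(s) = 1/(s + 9):
differentiating 1 time and applying the sign gives (s + 9)^(-2).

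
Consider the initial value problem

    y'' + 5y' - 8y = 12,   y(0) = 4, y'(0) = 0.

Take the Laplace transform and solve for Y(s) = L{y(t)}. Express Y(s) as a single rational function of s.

Y(s) = (4*s^2 + 20*s + 12)/(s^3 + 5*s^2 - 8*s)

Take the Laplace transform of both sides.
The derivative rules (L{y''} = s^2 Y - s·y(0) - y'(0) and L{y'} = sY - y(0), with y(0) = 4, y'(0) = 0) turn the left side into (s^2 + 5*s - 8)Y - (4*s + 20).
The right side is L{12} = 12/s.
So (s^2 + 5*s - 8)Y = 12/s + (4*s + 20).
Divide through and combine into a single rational function.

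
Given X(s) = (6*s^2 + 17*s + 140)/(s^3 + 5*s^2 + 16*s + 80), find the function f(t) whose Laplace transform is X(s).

f(t) = 3*sin(4*t) + cos(4*t) + 5*exp(-5*t)

Factor the denominator: s^3 + 5*s^2 + 16*s + 80 = (s + 5)*(s^2 + 16).
Partial fraction decomposition gives [5/(s + 5)] + [s/(s^2 + 16)] + [12/(s^2 + 16)].
Invert each term: 5/(s + 5) ↔ 5e^(-5t); 1·s/(s^2 + 16) ↔ cos(4t); 3·4/(s^2 + 16) ↔ 3sin(4t).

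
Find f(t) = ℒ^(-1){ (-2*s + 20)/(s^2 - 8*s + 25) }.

Complete the square in the denominator: s^2 - 8*s + 25 = (s - 4)^2 + 3^2.
Split the numerator to match: -2*s + 20 = -2·(s - 4) + 4·3.
Invert each term: -2·(s - 4)/((s - 4)^2 + 9) ↔ -2e^(4t)cos(3t); 4·3/((s - 4)^2 + 9) ↔ 4e^(4t)sin(3t).

f(t) = 4*exp(4*t)*sin(3*t) - 2*exp(4*t)*cos(3*t)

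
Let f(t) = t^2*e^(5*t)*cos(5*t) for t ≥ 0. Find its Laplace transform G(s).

L{cos(5t)} = s/(s^2 + 25).
Multiplying by e^(5t) shifts s → s - 5, so L{e^(5*t)*cos(5*t)} = (s - 5)/((s - 5)^2 + 25).
Then apply L{t^2·g(t)} = (-1)^2 d^2/ds^2[H(s)] with H(s) = (s - 5)/((s - 5)^2 + 25):
differentiating 2 times and applying the sign gives 2*(s - 5)*(s^2 - 10*s - 50)/(s^2 - 10*s + 50)^3.

G(s) = 2*(s - 5)*(s^2 - 10*s - 50)/(s^2 - 10*s + 50)^3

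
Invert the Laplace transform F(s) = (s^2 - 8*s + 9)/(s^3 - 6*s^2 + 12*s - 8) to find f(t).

f(t) = -3*t^2*exp(2*t)/2 - 4*t*exp(2*t) + exp(2*t)

Factor the denominator: s^3 - 6*s^2 + 12*s - 8 = (s - 2)^3.
Partial fraction decomposition gives [1/(s - 2)] + [-4/(s - 2)^2] + [-3/(s - 2)^3].
Invert each term: 1/(s - 2) ↔ e^(2t); -4/(s - 2)^2 ↔ -4t·e^(2t); -3/(s - 2)^3 ↔ (-3/2)t^2·e^(2t).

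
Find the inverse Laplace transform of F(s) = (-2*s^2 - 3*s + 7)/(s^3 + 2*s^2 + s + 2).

Factor the denominator: s^3 + 2*s^2 + s + 2 = (s + 2)*(s^2 + 1).
Partial fraction decomposition gives [1/(s + 2)] + [-3*s/(s^2 + 1)] + [3/(s^2 + 1)].
Invert each term: 1/(s + 2) ↔ e^(-2t); -3·s/(s^2 + 1) ↔ -3cos(t); 3·1/(s^2 + 1) ↔ 3sin(t).

3*sin(t) - 3*cos(t) + exp(-2*t)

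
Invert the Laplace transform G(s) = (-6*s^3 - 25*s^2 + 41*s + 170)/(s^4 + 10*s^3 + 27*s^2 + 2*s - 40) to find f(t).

f(t) = 2*exp(t) - 2*exp(-2*t) - exp(-4*t) - 5*exp(-5*t)

Factor the denominator: s^4 + 10*s^3 + 27*s^2 + 2*s - 40 = (s - 1)*(s + 2)*(s + 4)*(s + 5).
Partial fraction decomposition gives [-2/(s + 2)] + [-5/(s + 5)] + [2/(s - 1)] + [-1/(s + 4)].
Invert each term: -2/(s + 2) ↔ -2e^(-2t); -5/(s + 5) ↔ -5e^(-5t); 2/(s - 1) ↔ 2e^(t); -1/(s + 4) ↔ -e^(-4t).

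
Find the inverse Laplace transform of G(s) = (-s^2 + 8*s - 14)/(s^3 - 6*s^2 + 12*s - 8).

Factor the denominator: s^3 - 6*s^2 + 12*s - 8 = (s - 2)^3.
Partial fraction decomposition gives [-1/(s - 2)] + [4/(s - 2)^2] + [-2/(s - 2)^3].
Invert each term: -1/(s - 2) ↔ -e^(2t); 4/(s - 2)^2 ↔ 4t·e^(2t); -2/(s - 2)^3 ↔ (-1)t^2·e^(2t).

-t^2*exp(2*t) + 4*t*exp(2*t) - exp(2*t)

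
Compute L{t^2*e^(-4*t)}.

2/(s + 4)^3

L{e^(-4t)} = 1/(s + 4).
Then apply L{t^2·g(t)} = (-1)^2 d^2/ds^2[G(s)] with G(s) = 1/(s + 4):
differentiating 2 times and applying the sign gives 2/(s + 4)^3.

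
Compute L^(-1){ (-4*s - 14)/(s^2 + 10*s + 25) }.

6*t*exp(-5*t) - 4*exp(-5*t)

Factor the denominator: s^2 + 10*s + 25 = (s + 5)^2.
Partial fraction decomposition gives [-4/(s + 5)] + [6/(s + 5)^2].
Invert each term: -4/(s + 5) ↔ -4e^(-5t); 6/(s + 5)^2 ↔ 6t·e^(-5t).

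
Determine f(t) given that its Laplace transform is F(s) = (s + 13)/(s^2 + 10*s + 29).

f(t) = 4*exp(-5*t)*sin(2*t) + exp(-5*t)*cos(2*t)

Complete the square in the denominator: s^2 + 10*s + 29 = (s + 5)^2 + 2^2.
Split the numerator to match: s + 13 = 1·(s + 5) + 4·2.
Invert each term: 1·(s + 5)/((s + 5)^2 + 4) ↔ e^(-5t)cos(2t); 4·2/((s + 5)^2 + 4) ↔ 4e^(-5t)sin(2t).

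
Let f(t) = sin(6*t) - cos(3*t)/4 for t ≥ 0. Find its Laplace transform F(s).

Apply the Laplace transform termwise.
(-1/4)·[L{cos(3t)} = s/(s^2 + 9)]; L{sin(6t)} = 6/(s^2 + 36).

F(s) = -s/(4*(s^2 + 9)) + 6/(s^2 + 36)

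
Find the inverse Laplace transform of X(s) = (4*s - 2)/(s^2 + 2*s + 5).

-3*exp(-t)*sin(2*t) + 4*exp(-t)*cos(2*t)

Complete the square in the denominator: s^2 + 2*s + 5 = (s + 1)^2 + 2^2.
Split the numerator to match: 4*s - 2 = 4·(s + 1) - 3·2.
Invert each term: 4·(s + 1)/((s + 1)^2 + 4) ↔ 4e^(-t)cos(2t); -3·2/((s + 1)^2 + 4) ↔ -3e^(-t)sin(2t).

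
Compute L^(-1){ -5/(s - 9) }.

Since L{e^(9t)} = 1/(s - 9), the inverse is e^(9*t), scaled by -5.

-5*exp(9*t)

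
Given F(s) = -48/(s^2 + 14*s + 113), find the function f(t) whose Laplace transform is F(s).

f(t) = -6*exp(-7*t)*sin(8*t)

Rewrite the denominator: s^2 + 14*s + 113 = (s + 7)^2 + 64.
The form in (s + 7) signals a first-shifting-theorem factor e^(-7t).
Since L{sin(8t)} = 8/(s^2 + 64), the inverse is exp(-7*t)*sin(8*t), scaled by -6.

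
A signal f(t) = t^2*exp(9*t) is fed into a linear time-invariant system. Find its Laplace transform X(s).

L{e^(9t)} = 1/(s - 9).
Then apply L{t^2·g(t)} = (-1)^2 d^2/ds^2[G(s)] with G(s) = 1/(s - 9):
differentiating 2 times and applying the sign gives 2/(s - 9)^3.

X(s) = 2/(s - 9)^3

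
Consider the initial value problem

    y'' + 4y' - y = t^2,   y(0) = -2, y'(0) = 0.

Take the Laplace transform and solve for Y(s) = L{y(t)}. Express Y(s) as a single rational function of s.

Y(s) = (-2*s^4 - 8*s^3 + 2)/(s^5 + 4*s^4 - s^3)

Take the Laplace transform of both sides.
The derivative rules (L{y''} = s^2 Y - s·y(0) - y'(0) and L{y'} = sY - y(0), with y(0) = -2, y'(0) = 0) turn the left side into (s^2 + 4*s - 1)Y - (-2*s - 8).
The right side is L{t^2} = 2/s^3.
So (s^2 + 4*s - 1)Y = 2/s^3 + (-2*s - 8).
Divide through and combine into a single rational function.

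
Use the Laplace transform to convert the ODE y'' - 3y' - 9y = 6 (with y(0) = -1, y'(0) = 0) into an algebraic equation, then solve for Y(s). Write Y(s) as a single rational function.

Y(s) = (-s^2 + 3*s + 6)/(s^3 - 3*s^2 - 9*s)

Apply the Laplace transform to the equation.
With L{y''} = s^2 Y - s·y(0) - y'(0) and L{y'} = sY - y(0), with y(0) = -1, y'(0) = 0: the LHS transforms to (s^2 - 3*s - 9)Y - (-s + 3).
The right side is L{6} = 6/s.
So (s^2 - 3*s - 9)Y = 6/s + (-s + 3).
Isolate Y and clear denominators.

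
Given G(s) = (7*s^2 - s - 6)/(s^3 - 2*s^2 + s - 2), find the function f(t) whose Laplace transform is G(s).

f(t) = 4*exp(2*t) + 5*sin(t) + 3*cos(t)

Factor the denominator: s^3 - 2*s^2 + s - 2 = (s - 2)*(s^2 + 1).
Partial fraction decomposition gives [4/(s - 2)] + [3*s/(s^2 + 1)] + [5/(s^2 + 1)].
Invert each term: 4/(s - 2) ↔ 4e^(2t); 3·s/(s^2 + 1) ↔ 3cos(t); 5·1/(s^2 + 1) ↔ 5sin(t).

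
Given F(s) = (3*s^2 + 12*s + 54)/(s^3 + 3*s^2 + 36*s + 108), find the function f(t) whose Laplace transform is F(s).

Factor the denominator: s^3 + 3*s^2 + 36*s + 108 = (s + 3)*(s^2 + 36).
Partial fraction decomposition gives [1/(s + 3)] + [2*s/(s^2 + 36)] + [6/(s^2 + 36)].
Invert each term: 1/(s + 3) ↔ e^(-3t); 2·s/(s^2 + 36) ↔ 2cos(6t); 1·6/(s^2 + 36) ↔ sin(6t).

f(t) = sin(6*t) + 2*cos(6*t) + exp(-3*t)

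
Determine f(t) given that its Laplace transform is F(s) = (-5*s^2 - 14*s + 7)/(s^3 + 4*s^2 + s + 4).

f(t) = 2*sin(t) - 4*cos(t) - exp(-4*t)

Factor the denominator: s^3 + 4*s^2 + s + 4 = (s + 4)*(s^2 + 1).
Partial fraction decomposition gives [-1/(s + 4)] + [-4*s/(s^2 + 1)] + [2/(s^2 + 1)].
Invert each term: -1/(s + 4) ↔ -e^(-4t); -4·s/(s^2 + 1) ↔ -4cos(t); 2·1/(s^2 + 1) ↔ 2sin(t).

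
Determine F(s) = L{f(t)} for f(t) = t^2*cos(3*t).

L{cos(3t)} = s/(s^2 + 9).
Then apply L{t^2·g(t)} = (-1)^2 d^2/ds^2[G(s)] with G(s) = s/(s^2 + 9):
differentiating 2 times and applying the sign gives 2*s*(s^2 - 27)/(s^2 + 9)^3.

F(s) = 2*s*(s^2 - 27)/(s^2 + 9)^3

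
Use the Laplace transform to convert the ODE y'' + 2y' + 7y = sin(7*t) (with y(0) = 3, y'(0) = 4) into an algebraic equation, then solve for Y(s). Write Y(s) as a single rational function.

Take the Laplace transform of both sides.
With L{y''} = s^2 Y - s·y(0) - y'(0) and L{y'} = sY - y(0), with y(0) = 3, y'(0) = 4: the LHS transforms to (s^2 + 2*s + 7)Y - (3*s + 10).
The right side is L{sin(7*t)} = 7/(s^2 + 49).
So (s^2 + 2*s + 7)Y = 7/(s^2 + 49) + (3*s + 10).
Solve for Y(s) and write it as one ratio of polynomials.

Y(s) = (3*s^3 + 10*s^2 + 147*s + 497)/(s^4 + 2*s^3 + 56*s^2 + 98*s + 343)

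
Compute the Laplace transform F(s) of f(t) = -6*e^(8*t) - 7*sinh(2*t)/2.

The transform is linear, so treat each term independently.
(-7/2)·[L{sinh(2t)} = 2/(s^2 - 4)]; (-6)·[L{e^(8t)} = 1/(s - 8)].

F(s) = -7/(s^2 - 4) - 6/(s - 8)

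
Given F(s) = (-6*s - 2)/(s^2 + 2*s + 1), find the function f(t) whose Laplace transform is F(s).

f(t) = 4*t*exp(-t) - 6*exp(-t)

Factor the denominator: s^2 + 2*s + 1 = (s + 1)^2.
Partial fraction decomposition gives [-6/(s + 1)] + [4/(s + 1)^2].
Invert each term: -6/(s + 1) ↔ -6e^(-t); 4/(s + 1)^2 ↔ 4t·e^(-t).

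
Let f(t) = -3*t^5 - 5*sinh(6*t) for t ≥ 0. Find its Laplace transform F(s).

F(s) = -30/(s^2 - 36) - 360/s^6

By linearity of the Laplace transform, transform each term separately.
(-5)·[L{sinh(6t)} = 6/(s^2 - 36)]; (-3)·[L{t^5} = 5!/s^6 = 120/s^6].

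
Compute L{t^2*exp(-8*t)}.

L{e^(-8t)} = 1/(s + 8).
Then apply L{t^2·g(t)} = (-1)^2 d^2/ds^2[G(s)] with G(s) = 1/(s + 8):
differentiating 2 times and applying the sign gives 2/(s + 8)^3.

2/(s + 8)^3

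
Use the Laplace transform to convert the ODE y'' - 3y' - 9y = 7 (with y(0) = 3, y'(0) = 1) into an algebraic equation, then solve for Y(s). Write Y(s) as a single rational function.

Y(s) = (3*s^2 - 8*s + 7)/(s^3 - 3*s^2 - 9*s)

Take the Laplace transform of both sides.
Using L{y''} = s^2 Y - s·y(0) - y'(0) and L{y'} = sY - y(0), with y(0) = 3, y'(0) = 1, the left side becomes (s^2 - 3*s - 9)Y - (3*s - 8).
The right side is L{7} = 7/s.
So (s^2 - 3*s - 9)Y = 7/s + (3*s - 8).
Solve for Y(s) and write it as one ratio of polynomials.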